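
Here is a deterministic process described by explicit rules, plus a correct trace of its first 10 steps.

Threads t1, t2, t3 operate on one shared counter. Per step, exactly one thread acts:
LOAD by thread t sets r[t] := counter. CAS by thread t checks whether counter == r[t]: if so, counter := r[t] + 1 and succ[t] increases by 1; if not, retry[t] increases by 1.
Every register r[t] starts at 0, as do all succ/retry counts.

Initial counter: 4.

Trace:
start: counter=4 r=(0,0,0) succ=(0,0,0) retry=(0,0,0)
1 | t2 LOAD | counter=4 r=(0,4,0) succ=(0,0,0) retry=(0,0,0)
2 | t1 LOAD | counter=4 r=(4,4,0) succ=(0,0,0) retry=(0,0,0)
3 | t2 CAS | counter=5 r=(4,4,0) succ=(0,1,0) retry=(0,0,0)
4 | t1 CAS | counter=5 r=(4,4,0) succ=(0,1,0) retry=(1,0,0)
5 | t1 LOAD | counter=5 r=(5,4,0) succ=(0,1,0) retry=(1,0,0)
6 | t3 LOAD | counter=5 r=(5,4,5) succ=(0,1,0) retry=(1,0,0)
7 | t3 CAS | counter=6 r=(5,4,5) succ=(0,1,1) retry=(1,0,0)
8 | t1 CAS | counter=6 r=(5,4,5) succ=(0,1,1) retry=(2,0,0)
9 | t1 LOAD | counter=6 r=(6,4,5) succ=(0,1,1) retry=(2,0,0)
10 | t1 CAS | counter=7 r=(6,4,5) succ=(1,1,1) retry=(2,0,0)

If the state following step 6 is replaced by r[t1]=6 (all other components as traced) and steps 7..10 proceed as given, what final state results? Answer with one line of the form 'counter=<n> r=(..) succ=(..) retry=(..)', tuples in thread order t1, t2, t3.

state after step 6 := counter=5 r=(6,4,5) succ=(0,1,0) retry=(1,0,0)
7 | t3 CAS | counter=6 r=(6,4,5) succ=(0,1,1) retry=(1,0,0)
8 | t1 CAS | counter=7 r=(6,4,5) succ=(1,1,1) retry=(1,0,0)
9 | t1 LOAD | counter=7 r=(7,4,5) succ=(1,1,1) retry=(1,0,0)
10 | t1 CAS | counter=8 r=(7,4,5) succ=(2,1,1) retry=(1,0,0)

counter=8 r=(7,4,5) succ=(2,1,1) retry=(1,0,0)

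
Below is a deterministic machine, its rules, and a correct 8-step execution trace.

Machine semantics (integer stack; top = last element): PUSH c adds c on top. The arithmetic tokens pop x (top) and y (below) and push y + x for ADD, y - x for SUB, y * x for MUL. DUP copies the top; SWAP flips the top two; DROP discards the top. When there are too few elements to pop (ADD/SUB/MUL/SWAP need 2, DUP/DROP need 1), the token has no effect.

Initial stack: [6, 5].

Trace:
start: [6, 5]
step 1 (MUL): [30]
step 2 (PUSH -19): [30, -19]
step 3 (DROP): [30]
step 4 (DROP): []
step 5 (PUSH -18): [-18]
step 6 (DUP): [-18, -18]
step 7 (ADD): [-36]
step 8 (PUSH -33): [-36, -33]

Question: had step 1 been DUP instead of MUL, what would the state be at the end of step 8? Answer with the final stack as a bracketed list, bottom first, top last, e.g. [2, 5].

[6, 5, -36, -33]

(re-executing from step 1 with the substitution; state before step 1: [6, 5])
step 1 (DUP): [6, 5, 5]
step 2 (PUSH -19): [6, 5, 5, -19]
step 3 (DROP): [6, 5, 5]
step 4 (DROP): [6, 5]
step 5 (PUSH -18): [6, 5, -18]
step 6 (DUP): [6, 5, -18, -18]
step 7 (ADD): [6, 5, -36]
step 8 (PUSH -33): [6, 5, -36, -33]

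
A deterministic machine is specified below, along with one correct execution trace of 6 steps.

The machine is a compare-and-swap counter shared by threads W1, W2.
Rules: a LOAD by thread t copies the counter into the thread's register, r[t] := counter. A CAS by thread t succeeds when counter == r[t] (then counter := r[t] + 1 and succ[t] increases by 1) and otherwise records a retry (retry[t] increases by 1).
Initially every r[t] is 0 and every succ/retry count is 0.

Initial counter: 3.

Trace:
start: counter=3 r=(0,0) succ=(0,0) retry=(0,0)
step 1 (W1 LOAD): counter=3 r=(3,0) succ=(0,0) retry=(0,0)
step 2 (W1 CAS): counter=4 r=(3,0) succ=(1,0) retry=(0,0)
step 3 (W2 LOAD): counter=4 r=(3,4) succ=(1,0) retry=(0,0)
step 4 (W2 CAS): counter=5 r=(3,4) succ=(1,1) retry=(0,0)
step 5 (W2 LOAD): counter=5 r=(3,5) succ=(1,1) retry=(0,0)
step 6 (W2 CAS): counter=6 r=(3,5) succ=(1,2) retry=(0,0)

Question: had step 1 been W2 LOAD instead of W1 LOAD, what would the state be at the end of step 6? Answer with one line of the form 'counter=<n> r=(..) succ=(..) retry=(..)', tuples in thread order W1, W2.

(re-executing from step 1 with the substitution; state before step 1: counter=3 r=(0,0) succ=(0,0) retry=(0,0))
step 1 (W2 LOAD): counter=3 r=(0,3) succ=(0,0) retry=(0,0)
step 2 (W1 CAS): counter=3 r=(0,3) succ=(0,0) retry=(1,0)
step 3 (W2 LOAD): counter=3 r=(0,3) succ=(0,0) retry=(1,0)
step 4 (W2 CAS): counter=4 r=(0,3) succ=(0,1) retry=(1,0)
step 5 (W2 LOAD): counter=4 r=(0,4) succ=(0,1) retry=(1,0)
step 6 (W2 CAS): counter=5 r=(0,4) succ=(0,2) retry=(1,0)

counter=5 r=(0,4) succ=(0,2) retry=(1,0)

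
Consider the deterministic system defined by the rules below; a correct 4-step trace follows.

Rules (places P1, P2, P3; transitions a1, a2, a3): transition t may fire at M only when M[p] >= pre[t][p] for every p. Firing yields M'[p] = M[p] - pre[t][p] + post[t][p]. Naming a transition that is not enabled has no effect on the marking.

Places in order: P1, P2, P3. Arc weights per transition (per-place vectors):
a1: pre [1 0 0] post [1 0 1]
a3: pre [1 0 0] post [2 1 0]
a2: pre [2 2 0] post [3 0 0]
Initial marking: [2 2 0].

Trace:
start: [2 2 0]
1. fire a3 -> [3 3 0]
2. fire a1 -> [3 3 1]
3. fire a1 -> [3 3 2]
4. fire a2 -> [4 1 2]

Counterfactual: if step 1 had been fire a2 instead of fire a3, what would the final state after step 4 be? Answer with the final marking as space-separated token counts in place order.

(re-executing from step 1 with the substitution; state before step 1: [2 2 0])
1. fire a2 -> [3 0 0]
2. fire a1 -> [3 0 1]
3. fire a1 -> [3 0 2]
4. fire a2 -> [3 0 2]

3 0 2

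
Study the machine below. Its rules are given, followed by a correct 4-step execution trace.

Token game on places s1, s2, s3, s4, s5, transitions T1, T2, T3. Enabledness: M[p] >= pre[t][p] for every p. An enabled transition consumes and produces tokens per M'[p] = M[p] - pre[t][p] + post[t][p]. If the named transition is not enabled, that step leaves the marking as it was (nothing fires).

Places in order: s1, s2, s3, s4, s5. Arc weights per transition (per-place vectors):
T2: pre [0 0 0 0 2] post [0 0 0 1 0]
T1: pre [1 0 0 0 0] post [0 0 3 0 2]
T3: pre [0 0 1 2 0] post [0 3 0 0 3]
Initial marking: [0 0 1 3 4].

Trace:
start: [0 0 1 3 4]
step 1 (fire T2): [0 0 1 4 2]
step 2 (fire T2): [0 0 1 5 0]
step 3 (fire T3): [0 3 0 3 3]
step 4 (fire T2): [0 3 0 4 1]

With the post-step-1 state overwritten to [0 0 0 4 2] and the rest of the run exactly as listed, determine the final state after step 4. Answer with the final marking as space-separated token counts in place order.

state after step 1 := [0 0 0 4 2]
step 2 (fire T2): [0 0 0 5 0]
step 3 (fire T3): [0 0 0 5 0]
step 4 (fire T2): [0 0 0 5 0]

0 0 0 5 0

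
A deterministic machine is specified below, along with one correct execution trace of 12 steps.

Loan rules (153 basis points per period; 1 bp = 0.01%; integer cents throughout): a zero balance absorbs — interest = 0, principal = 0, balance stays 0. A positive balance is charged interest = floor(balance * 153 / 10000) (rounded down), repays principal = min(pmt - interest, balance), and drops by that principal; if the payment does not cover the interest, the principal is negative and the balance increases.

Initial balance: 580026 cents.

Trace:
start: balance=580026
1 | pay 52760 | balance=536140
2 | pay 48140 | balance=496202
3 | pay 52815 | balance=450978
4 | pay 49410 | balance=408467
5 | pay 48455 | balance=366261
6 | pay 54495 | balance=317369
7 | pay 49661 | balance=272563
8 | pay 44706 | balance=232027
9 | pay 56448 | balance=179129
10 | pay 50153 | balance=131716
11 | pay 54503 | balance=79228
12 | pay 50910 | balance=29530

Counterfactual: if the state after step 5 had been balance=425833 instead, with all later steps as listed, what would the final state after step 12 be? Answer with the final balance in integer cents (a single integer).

state after step 5 := balance=425833
6 | pay 54495 | balance=377853
7 | pay 49661 | balance=333973
8 | pay 44706 | balance=294376
9 | pay 56448 | balance=242431
10 | pay 50153 | balance=195987
11 | pay 54503 | balance=144482
12 | pay 50910 | balance=95782

95782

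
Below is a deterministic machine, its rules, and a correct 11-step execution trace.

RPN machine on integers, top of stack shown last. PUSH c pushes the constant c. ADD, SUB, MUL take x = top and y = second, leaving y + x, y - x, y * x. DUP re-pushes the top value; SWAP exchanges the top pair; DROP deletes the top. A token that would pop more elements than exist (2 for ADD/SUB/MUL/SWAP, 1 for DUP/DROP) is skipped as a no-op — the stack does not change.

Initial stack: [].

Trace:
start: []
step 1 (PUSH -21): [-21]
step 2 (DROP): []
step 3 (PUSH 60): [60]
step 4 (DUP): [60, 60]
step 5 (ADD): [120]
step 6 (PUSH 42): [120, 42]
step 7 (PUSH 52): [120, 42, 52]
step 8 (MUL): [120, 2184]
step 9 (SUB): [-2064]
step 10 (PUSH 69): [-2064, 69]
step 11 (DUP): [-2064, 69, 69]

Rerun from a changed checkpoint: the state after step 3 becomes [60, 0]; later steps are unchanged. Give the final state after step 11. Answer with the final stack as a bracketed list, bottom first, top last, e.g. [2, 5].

state after step 3 := [60, 0]
step 4 (DUP): [60, 0, 0]
step 5 (ADD): [60, 0]
step 6 (PUSH 42): [60, 0, 42]
step 7 (PUSH 52): [60, 0, 42, 52]
step 8 (MUL): [60, 0, 2184]
step 9 (SUB): [60, -2184]
step 10 (PUSH 69): [60, -2184, 69]
step 11 (DUP): [60, -2184, 69, 69]

[60, -2184, 69, 69]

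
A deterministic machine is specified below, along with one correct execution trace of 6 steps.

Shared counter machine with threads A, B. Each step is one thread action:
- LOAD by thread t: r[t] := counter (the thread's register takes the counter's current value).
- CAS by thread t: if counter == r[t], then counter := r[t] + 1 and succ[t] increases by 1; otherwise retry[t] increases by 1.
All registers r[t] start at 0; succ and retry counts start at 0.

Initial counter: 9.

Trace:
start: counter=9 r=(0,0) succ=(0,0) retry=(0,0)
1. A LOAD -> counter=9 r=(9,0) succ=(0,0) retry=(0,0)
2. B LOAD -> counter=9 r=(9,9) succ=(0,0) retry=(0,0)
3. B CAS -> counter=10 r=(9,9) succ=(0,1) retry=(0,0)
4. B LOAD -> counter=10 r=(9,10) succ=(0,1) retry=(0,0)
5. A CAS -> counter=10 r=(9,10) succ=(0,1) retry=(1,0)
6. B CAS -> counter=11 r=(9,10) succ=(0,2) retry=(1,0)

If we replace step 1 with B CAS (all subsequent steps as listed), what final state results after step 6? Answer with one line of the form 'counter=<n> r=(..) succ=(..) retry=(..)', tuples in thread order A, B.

counter=11 r=(0,10) succ=(0,2) retry=(1,1)

(re-executing from step 1 with the substitution; state before step 1: counter=9 r=(0,0) succ=(0,0) retry=(0,0))
1. B CAS -> counter=9 r=(0,0) succ=(0,0) retry=(0,1)
2. B LOAD -> counter=9 r=(0,9) succ=(0,0) retry=(0,1)
3. B CAS -> counter=10 r=(0,9) succ=(0,1) retry=(0,1)
4. B LOAD -> counter=10 r=(0,10) succ=(0,1) retry=(0,1)
5. A CAS -> counter=10 r=(0,10) succ=(0,1) retry=(1,1)
6. B CAS -> counter=11 r=(0,10) succ=(0,2) retry=(1,1)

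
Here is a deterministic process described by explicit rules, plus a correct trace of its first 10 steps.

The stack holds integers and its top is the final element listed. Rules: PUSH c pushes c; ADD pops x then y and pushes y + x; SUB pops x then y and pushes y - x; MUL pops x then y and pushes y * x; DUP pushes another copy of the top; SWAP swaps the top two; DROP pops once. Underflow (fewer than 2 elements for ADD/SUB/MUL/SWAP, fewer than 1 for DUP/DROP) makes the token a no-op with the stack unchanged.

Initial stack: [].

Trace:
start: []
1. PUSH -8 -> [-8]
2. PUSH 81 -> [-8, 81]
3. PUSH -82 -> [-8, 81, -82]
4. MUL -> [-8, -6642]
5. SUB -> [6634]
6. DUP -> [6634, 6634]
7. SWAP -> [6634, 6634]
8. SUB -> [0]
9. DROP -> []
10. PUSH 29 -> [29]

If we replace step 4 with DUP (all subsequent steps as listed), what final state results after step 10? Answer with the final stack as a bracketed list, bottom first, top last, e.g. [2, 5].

[-8, 81, 29]

(re-executing from step 4 with the substitution; state before step 4: [-8, 81, -82])
4. DUP -> [-8, 81, -82, -82]
5. SUB -> [-8, 81, 0]
6. DUP -> [-8, 81, 0, 0]
7. SWAP -> [-8, 81, 0, 0]
8. SUB -> [-8, 81, 0]
9. DROP -> [-8, 81]
10. PUSH 29 -> [-8, 81, 29]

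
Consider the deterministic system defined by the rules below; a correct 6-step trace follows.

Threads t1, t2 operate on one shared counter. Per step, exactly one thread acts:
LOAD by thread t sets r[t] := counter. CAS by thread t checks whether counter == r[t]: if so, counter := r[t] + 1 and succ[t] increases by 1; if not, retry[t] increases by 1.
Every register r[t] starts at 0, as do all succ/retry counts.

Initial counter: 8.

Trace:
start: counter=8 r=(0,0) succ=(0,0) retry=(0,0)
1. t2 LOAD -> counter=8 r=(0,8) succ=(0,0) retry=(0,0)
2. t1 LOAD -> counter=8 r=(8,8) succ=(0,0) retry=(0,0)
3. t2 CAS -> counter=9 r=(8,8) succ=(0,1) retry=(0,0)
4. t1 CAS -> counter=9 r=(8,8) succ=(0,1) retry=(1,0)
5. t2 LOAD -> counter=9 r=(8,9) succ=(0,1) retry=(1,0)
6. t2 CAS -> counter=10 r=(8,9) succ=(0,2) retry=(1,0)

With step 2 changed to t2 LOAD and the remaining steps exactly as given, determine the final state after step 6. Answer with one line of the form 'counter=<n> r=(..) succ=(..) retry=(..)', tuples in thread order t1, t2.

counter=10 r=(0,9) succ=(0,2) retry=(1,0)

(re-executing from step 2 with the substitution; state before step 2: counter=8 r=(0,8) succ=(0,0) retry=(0,0))
2. t2 LOAD -> counter=8 r=(0,8) succ=(0,0) retry=(0,0)
3. t2 CAS -> counter=9 r=(0,8) succ=(0,1) retry=(0,0)
4. t1 CAS -> counter=9 r=(0,8) succ=(0,1) retry=(1,0)
5. t2 LOAD -> counter=9 r=(0,9) succ=(0,1) retry=(1,0)
6. t2 CAS -> counter=10 r=(0,9) succ=(0,2) retry=(1,0)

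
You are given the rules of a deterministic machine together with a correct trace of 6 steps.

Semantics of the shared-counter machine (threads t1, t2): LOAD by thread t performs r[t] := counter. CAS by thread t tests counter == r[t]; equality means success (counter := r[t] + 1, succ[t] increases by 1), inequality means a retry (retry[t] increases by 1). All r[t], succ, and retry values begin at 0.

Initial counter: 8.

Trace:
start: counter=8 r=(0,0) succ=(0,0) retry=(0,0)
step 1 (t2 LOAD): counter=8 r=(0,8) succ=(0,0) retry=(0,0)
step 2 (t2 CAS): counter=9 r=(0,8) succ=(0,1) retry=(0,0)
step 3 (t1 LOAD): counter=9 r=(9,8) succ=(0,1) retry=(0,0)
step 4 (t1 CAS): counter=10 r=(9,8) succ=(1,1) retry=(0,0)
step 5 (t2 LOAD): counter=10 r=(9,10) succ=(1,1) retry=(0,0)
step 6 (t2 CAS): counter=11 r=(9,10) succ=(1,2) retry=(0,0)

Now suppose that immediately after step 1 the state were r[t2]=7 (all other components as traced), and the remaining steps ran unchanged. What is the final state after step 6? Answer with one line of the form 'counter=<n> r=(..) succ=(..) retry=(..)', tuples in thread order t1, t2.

state after step 1 := counter=8 r=(0,7) succ=(0,0) retry=(0,0)
step 2 (t2 CAS): counter=8 r=(0,7) succ=(0,0) retry=(0,1)
step 3 (t1 LOAD): counter=8 r=(8,7) succ=(0,0) retry=(0,1)
step 4 (t1 CAS): counter=9 r=(8,7) succ=(1,0) retry=(0,1)
step 5 (t2 LOAD): counter=9 r=(8,9) succ=(1,0) retry=(0,1)
step 6 (t2 CAS): counter=10 r=(8,9) succ=(1,1) retry=(0,1)

counter=10 r=(8,9) succ=(1,1) retry=(0,1)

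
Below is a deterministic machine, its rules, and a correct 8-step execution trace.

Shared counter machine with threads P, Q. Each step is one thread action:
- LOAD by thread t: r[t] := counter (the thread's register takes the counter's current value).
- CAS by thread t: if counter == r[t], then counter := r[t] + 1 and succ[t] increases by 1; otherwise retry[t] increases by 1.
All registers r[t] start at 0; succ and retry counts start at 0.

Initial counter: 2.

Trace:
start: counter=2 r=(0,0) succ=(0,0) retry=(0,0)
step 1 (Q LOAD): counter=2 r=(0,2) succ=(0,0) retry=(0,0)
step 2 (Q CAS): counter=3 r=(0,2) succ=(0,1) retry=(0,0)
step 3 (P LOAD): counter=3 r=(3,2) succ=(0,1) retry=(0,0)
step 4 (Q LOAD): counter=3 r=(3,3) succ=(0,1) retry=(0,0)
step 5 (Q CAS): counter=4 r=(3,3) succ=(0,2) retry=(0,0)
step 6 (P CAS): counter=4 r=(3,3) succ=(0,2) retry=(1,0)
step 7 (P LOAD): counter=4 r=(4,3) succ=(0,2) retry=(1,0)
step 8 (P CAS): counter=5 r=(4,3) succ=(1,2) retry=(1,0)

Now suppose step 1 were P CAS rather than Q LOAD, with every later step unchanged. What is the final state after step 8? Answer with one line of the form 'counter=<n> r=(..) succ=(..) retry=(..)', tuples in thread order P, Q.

(re-executing from step 1 with the substitution; state before step 1: counter=2 r=(0,0) succ=(0,0) retry=(0,0))
step 1 (P CAS): counter=2 r=(0,0) succ=(0,0) retry=(1,0)
step 2 (Q CAS): counter=2 r=(0,0) succ=(0,0) retry=(1,1)
step 3 (P LOAD): counter=2 r=(2,0) succ=(0,0) retry=(1,1)
step 4 (Q LOAD): counter=2 r=(2,2) succ=(0,0) retry=(1,1)
step 5 (Q CAS): counter=3 r=(2,2) succ=(0,1) retry=(1,1)
step 6 (P CAS): counter=3 r=(2,2) succ=(0,1) retry=(2,1)
step 7 (P LOAD): counter=3 r=(3,2) succ=(0,1) retry=(2,1)
step 8 (P CAS): counter=4 r=(3,2) succ=(1,1) retry=(2,1)

counter=4 r=(3,2) succ=(1,1) retry=(2,1)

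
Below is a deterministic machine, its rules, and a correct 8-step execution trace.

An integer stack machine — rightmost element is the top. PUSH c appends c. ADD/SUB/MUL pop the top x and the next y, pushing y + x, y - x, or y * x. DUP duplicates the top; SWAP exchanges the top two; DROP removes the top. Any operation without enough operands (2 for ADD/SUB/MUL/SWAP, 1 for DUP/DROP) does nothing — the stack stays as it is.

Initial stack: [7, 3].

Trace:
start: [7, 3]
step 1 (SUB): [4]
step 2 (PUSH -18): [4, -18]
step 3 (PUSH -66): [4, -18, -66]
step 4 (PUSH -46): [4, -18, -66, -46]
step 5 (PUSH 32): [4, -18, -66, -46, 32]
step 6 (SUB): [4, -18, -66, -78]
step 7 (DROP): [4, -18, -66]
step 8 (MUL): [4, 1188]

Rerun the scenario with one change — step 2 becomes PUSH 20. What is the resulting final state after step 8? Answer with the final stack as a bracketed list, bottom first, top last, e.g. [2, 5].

[4, -1320]

(re-executing from step 2 with the substitution; state before step 2: [4])
step 2 (PUSH 20): [4, 20]
step 3 (PUSH -66): [4, 20, -66]
step 4 (PUSH -46): [4, 20, -66, -46]
step 5 (PUSH 32): [4, 20, -66, -46, 32]
step 6 (SUB): [4, 20, -66, -78]
step 7 (DROP): [4, 20, -66]
step 8 (MUL): [4, -1320]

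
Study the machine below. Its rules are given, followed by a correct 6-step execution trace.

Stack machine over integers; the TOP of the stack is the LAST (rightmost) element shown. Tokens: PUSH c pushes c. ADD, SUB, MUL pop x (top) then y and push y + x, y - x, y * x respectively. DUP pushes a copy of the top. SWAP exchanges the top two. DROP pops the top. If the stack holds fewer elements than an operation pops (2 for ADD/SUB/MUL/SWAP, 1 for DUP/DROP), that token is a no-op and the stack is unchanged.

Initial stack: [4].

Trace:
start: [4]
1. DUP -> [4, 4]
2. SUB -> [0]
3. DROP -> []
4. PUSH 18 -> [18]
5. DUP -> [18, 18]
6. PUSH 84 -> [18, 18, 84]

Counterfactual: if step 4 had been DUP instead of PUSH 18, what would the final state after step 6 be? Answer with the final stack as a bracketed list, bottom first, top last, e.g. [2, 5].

[84]

(re-executing from step 4 with the substitution; state before step 4: [])
4. DUP -> []
5. DUP -> []
6. PUSH 84 -> [84]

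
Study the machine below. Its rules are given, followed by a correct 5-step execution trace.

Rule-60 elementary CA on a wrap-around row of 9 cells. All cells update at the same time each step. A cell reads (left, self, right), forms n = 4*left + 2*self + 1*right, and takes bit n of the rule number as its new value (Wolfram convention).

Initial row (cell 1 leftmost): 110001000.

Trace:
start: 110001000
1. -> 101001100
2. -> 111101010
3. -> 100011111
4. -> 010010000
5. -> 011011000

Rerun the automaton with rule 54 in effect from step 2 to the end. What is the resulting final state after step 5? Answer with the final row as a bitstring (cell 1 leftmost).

000111111

(re-executing steps 2..5 under rule 54; state before step 2: 101001100)
2. -> 111110011
3. -> 000001100
4. -> 000010010
5. -> 000111111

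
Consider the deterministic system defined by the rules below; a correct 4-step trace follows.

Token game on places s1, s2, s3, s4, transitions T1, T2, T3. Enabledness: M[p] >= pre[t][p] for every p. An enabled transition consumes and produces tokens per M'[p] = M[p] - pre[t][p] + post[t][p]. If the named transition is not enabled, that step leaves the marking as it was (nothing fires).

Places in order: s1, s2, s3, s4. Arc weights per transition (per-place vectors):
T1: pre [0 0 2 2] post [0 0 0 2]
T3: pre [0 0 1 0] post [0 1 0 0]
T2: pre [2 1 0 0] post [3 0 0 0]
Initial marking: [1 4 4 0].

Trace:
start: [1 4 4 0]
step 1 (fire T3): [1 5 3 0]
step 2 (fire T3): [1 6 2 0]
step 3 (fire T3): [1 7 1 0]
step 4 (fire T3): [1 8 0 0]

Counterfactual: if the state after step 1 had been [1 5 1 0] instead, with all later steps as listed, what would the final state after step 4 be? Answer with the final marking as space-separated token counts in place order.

1 6 0 0

state after step 1 := [1 5 1 0]
step 2 (fire T3): [1 6 0 0]
step 3 (fire T3): [1 6 0 0]
step 4 (fire T3): [1 6 0 0]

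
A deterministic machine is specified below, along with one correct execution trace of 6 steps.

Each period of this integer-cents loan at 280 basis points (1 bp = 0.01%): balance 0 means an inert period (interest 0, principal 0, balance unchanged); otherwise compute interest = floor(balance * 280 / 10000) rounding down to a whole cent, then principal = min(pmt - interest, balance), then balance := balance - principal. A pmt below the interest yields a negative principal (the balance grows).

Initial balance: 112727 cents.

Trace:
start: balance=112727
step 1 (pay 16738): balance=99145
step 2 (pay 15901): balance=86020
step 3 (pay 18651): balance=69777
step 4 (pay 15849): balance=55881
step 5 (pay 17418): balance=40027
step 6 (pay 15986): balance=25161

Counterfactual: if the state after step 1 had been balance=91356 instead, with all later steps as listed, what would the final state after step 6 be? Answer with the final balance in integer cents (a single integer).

16219

state after step 1 := balance=91356
step 2 (pay 15901): balance=78012
step 3 (pay 18651): balance=61545
step 4 (pay 15849): balance=47419
step 5 (pay 17418): balance=31328
step 6 (pay 15986): balance=16219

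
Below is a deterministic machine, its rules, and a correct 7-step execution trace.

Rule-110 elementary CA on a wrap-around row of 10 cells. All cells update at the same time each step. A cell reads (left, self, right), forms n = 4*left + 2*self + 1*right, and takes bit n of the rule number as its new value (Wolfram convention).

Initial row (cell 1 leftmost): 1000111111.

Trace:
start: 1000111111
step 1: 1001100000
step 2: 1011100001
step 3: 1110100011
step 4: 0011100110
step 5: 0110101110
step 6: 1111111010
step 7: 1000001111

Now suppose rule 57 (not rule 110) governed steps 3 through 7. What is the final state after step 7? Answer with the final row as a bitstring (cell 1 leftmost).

1010101010

(re-executing steps 3..7 under rule 57; state before step 3: 1011100001)
step 3: 0110011101
step 4: 1101010010
step 5: 1010101001
step 6: 0101010101
step 7: 1010101010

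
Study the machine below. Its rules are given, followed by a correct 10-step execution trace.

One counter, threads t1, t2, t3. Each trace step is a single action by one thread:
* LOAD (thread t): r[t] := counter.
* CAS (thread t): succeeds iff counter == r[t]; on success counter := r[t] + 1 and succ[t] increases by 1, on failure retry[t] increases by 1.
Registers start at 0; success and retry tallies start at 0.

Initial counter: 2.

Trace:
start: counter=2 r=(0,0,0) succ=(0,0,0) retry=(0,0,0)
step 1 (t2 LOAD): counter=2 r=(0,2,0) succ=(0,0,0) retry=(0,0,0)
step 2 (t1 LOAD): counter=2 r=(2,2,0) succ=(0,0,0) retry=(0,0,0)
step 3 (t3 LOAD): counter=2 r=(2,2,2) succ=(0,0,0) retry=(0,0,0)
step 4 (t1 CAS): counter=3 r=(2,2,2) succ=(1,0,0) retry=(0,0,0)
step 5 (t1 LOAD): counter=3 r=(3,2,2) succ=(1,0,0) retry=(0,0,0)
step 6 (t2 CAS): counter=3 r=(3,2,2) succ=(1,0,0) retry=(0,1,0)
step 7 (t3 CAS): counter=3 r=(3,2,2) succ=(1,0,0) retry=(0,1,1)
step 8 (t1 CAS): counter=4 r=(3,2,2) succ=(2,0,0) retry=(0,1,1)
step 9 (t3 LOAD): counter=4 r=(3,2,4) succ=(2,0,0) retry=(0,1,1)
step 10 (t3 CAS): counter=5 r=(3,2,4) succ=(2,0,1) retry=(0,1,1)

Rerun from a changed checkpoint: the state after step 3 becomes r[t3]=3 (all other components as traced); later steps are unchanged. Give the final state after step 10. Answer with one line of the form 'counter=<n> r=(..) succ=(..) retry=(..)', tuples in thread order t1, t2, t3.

state after step 3 := counter=2 r=(2,2,3) succ=(0,0,0) retry=(0,0,0)
step 4 (t1 CAS): counter=3 r=(2,2,3) succ=(1,0,0) retry=(0,0,0)
step 5 (t1 LOAD): counter=3 r=(3,2,3) succ=(1,0,0) retry=(0,0,0)
step 6 (t2 CAS): counter=3 r=(3,2,3) succ=(1,0,0) retry=(0,1,0)
step 7 (t3 CAS): counter=4 r=(3,2,3) succ=(1,0,1) retry=(0,1,0)
step 8 (t1 CAS): counter=4 r=(3,2,3) succ=(1,0,1) retry=(1,1,0)
step 9 (t3 LOAD): counter=4 r=(3,2,4) succ=(1,0,1) retry=(1,1,0)
step 10 (t3 CAS): counter=5 r=(3,2,4) succ=(1,0,2) retry=(1,1,0)

counter=5 r=(3,2,4) succ=(1,0,2) retry=(1,1,0)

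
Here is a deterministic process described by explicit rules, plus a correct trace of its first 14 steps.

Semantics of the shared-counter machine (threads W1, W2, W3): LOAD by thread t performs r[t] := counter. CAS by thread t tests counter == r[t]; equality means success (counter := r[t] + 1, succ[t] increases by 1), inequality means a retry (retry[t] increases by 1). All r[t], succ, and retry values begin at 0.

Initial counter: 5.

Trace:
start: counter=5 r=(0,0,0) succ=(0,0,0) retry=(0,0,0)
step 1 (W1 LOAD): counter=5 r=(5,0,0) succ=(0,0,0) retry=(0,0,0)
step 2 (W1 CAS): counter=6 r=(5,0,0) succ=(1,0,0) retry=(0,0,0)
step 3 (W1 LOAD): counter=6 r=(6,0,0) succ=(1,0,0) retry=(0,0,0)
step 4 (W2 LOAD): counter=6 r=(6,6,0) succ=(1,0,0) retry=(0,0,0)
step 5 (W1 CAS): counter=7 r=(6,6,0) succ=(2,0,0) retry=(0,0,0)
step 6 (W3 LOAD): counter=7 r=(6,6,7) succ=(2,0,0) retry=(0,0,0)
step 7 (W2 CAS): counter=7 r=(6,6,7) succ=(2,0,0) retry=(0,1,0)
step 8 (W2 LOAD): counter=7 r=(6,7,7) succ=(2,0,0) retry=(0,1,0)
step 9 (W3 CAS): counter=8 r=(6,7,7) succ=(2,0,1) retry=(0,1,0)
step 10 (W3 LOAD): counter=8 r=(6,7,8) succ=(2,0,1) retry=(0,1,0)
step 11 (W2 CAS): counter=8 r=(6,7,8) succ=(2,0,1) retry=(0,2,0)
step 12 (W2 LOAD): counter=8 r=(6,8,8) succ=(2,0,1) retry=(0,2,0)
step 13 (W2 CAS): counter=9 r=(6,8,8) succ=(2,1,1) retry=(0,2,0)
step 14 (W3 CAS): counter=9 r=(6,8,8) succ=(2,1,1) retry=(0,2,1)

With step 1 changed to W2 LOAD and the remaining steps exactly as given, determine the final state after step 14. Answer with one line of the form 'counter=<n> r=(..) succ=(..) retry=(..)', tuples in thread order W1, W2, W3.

counter=8 r=(5,7,7) succ=(1,1,1) retry=(1,2,1)

(re-executing from step 1 with the substitution; state before step 1: counter=5 r=(0,0,0) succ=(0,0,0) retry=(0,0,0))
step 1 (W2 LOAD): counter=5 r=(0,5,0) succ=(0,0,0) retry=(0,0,0)
step 2 (W1 CAS): counter=5 r=(0,5,0) succ=(0,0,0) retry=(1,0,0)
step 3 (W1 LOAD): counter=5 r=(5,5,0) succ=(0,0,0) retry=(1,0,0)
step 4 (W2 LOAD): counter=5 r=(5,5,0) succ=(0,0,0) retry=(1,0,0)
step 5 (W1 CAS): counter=6 r=(5,5,0) succ=(1,0,0) retry=(1,0,0)
step 6 (W3 LOAD): counter=6 r=(5,5,6) succ=(1,0,0) retry=(1,0,0)
step 7 (W2 CAS): counter=6 r=(5,5,6) succ=(1,0,0) retry=(1,1,0)
step 8 (W2 LOAD): counter=6 r=(5,6,6) succ=(1,0,0) retry=(1,1,0)
step 9 (W3 CAS): counter=7 r=(5,6,6) succ=(1,0,1) retry=(1,1,0)
step 10 (W3 LOAD): counter=7 r=(5,6,7) succ=(1,0,1) retry=(1,1,0)
step 11 (W2 CAS): counter=7 r=(5,6,7) succ=(1,0,1) retry=(1,2,0)
step 12 (W2 LOAD): counter=7 r=(5,7,7) succ=(1,0,1) retry=(1,2,0)
step 13 (W2 CAS): counter=8 r=(5,7,7) succ=(1,1,1) retry=(1,2,0)
step 14 (W3 CAS): counter=8 r=(5,7,7) succ=(1,1,1) retry=(1,2,1)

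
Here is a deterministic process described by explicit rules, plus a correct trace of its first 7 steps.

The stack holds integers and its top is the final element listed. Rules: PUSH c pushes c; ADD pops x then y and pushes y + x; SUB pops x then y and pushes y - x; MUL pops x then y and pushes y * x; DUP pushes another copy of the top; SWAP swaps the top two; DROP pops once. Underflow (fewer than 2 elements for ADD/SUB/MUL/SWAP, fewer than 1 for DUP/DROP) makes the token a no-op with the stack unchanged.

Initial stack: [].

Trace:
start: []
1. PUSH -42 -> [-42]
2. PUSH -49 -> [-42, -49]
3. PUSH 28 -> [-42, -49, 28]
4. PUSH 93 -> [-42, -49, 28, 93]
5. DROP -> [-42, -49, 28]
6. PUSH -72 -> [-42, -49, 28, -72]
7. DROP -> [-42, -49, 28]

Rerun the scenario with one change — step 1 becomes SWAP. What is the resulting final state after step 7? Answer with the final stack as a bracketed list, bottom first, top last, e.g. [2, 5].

[-49, 28]

(re-executing from step 1 with the substitution; state before step 1: [])
1. SWAP -> []
2. PUSH -49 -> [-49]
3. PUSH 28 -> [-49, 28]
4. PUSH 93 -> [-49, 28, 93]
5. DROP -> [-49, 28]
6. PUSH -72 -> [-49, 28, -72]
7. DROP -> [-49, 28]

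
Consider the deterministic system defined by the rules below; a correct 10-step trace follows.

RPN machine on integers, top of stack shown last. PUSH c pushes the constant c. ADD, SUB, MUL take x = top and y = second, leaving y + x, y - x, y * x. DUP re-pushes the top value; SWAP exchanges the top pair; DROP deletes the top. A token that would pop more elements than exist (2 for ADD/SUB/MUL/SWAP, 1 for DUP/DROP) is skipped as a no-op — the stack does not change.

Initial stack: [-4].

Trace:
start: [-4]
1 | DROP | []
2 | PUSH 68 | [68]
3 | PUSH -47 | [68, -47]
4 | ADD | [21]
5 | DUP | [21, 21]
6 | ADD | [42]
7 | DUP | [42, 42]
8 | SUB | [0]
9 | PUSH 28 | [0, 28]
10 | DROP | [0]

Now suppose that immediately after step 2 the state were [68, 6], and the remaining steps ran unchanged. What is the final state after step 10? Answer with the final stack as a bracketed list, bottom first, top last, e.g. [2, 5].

state after step 2 := [68, 6]
3 | PUSH -47 | [68, 6, -47]
4 | ADD | [68, -41]
5 | DUP | [68, -41, -41]
6 | ADD | [68, -82]
7 | DUP | [68, -82, -82]
8 | SUB | [68, 0]
9 | PUSH 28 | [68, 0, 28]
10 | DROP | [68, 0]

[68, 0]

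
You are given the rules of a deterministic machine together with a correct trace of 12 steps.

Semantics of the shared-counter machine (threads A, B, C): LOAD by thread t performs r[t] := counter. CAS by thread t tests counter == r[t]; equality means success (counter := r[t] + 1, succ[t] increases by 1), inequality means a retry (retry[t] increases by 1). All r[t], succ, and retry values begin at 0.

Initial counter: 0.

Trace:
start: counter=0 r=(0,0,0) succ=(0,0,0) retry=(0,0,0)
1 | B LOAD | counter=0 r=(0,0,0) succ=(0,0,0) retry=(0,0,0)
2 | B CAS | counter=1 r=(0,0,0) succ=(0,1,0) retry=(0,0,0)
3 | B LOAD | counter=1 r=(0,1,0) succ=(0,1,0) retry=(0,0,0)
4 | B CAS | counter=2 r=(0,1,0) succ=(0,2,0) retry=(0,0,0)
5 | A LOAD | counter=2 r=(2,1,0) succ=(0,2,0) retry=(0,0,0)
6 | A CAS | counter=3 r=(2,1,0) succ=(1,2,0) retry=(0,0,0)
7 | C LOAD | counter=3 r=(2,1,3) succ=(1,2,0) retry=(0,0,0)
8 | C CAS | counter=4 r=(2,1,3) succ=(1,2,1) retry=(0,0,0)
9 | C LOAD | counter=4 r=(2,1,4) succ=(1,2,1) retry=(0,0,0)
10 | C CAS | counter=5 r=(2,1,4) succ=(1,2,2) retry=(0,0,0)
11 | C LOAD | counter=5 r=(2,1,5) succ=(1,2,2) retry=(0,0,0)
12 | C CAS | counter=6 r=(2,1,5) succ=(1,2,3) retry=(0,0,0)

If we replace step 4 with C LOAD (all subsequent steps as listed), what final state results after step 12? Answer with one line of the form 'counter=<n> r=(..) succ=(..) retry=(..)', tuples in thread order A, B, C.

counter=5 r=(1,1,4) succ=(1,1,3) retry=(0,0,0)

(re-executing from step 4 with the substitution; state before step 4: counter=1 r=(0,1,0) succ=(0,1,0) retry=(0,0,0))
4 | C LOAD | counter=1 r=(0,1,1) succ=(0,1,0) retry=(0,0,0)
5 | A LOAD | counter=1 r=(1,1,1) succ=(0,1,0) retry=(0,0,0)
6 | A CAS | counter=2 r=(1,1,1) succ=(1,1,0) retry=(0,0,0)
7 | C LOAD | counter=2 r=(1,1,2) succ=(1,1,0) retry=(0,0,0)
8 | C CAS | counter=3 r=(1,1,2) succ=(1,1,1) retry=(0,0,0)
9 | C LOAD | counter=3 r=(1,1,3) succ=(1,1,1) retry=(0,0,0)
10 | C CAS | counter=4 r=(1,1,3) succ=(1,1,2) retry=(0,0,0)
11 | C LOAD | counter=4 r=(1,1,4) succ=(1,1,2) retry=(0,0,0)
12 | C CAS | counter=5 r=(1,1,4) succ=(1,1,3) retry=(0,0,0)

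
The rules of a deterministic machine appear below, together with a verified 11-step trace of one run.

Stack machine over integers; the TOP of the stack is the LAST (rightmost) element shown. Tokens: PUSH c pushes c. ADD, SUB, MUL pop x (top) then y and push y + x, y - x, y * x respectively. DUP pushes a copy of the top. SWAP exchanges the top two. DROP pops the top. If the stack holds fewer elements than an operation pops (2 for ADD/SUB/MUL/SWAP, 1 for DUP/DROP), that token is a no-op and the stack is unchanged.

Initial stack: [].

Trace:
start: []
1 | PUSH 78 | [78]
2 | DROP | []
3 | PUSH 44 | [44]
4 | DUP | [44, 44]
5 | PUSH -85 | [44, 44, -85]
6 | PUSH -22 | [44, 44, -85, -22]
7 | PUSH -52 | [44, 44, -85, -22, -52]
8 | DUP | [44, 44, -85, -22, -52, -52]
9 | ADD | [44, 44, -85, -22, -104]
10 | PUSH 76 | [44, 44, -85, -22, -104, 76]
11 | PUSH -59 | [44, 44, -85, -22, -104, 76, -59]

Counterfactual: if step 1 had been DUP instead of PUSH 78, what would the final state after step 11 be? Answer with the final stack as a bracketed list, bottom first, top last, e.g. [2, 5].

(re-executing from step 1 with the substitution; state before step 1: [])
1 | DUP | []
2 | DROP | []
3 | PUSH 44 | [44]
4 | DUP | [44, 44]
5 | PUSH -85 | [44, 44, -85]
6 | PUSH -22 | [44, 44, -85, -22]
7 | PUSH -52 | [44, 44, -85, -22, -52]
8 | DUP | [44, 44, -85, -22, -52, -52]
9 | ADD | [44, 44, -85, -22, -104]
10 | PUSH 76 | [44, 44, -85, -22, -104, 76]
11 | PUSH -59 | [44, 44, -85, -22, -104, 76, -59]

[44, 44, -85, -22, -104, 76, -59]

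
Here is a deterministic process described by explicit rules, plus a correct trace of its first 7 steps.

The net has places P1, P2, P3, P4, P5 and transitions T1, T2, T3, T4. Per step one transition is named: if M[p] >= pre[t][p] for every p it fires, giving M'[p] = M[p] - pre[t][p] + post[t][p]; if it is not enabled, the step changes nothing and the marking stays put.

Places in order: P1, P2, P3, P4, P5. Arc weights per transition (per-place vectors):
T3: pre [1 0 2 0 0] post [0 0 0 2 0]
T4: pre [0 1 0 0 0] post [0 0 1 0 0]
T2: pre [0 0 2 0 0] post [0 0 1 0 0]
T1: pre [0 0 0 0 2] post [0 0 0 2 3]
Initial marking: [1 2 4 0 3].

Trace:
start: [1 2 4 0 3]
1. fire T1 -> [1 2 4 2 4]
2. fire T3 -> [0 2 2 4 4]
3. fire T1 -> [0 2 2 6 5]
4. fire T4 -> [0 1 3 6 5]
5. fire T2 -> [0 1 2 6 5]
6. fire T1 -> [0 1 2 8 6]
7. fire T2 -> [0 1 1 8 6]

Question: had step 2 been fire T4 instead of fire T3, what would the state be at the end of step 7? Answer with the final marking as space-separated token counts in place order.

(re-executing from step 2 with the substitution; state before step 2: [1 2 4 2 4])
2. fire T4 -> [1 1 5 2 4]
3. fire T1 -> [1 1 5 4 5]
4. fire T4 -> [1 0 6 4 5]
5. fire T2 -> [1 0 5 4 5]
6. fire T1 -> [1 0 5 6 6]
7. fire T2 -> [1 0 4 6 6]

1 0 4 6 6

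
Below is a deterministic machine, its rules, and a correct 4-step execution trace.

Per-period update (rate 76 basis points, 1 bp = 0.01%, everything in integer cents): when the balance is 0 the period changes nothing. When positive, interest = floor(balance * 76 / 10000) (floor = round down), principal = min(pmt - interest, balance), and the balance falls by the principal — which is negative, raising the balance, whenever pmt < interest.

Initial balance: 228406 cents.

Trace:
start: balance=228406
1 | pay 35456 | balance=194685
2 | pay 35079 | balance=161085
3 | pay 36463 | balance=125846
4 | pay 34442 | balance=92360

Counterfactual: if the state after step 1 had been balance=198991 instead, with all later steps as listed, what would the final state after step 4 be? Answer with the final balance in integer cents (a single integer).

state after step 1 := balance=198991
2 | pay 35079 | balance=165424
3 | pay 36463 | balance=130218
4 | pay 34442 | balance=96765

96765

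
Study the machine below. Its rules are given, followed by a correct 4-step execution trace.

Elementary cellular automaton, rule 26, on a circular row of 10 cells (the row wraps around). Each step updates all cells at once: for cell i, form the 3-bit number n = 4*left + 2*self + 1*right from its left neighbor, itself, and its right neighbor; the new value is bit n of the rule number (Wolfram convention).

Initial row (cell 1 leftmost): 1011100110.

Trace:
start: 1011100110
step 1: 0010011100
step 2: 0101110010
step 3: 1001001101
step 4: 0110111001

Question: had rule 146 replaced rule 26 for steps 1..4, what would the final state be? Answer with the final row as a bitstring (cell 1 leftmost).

(re-executing steps 1..4 under rule 146; state before step 1: 1011100110)
step 1: 0001011000
step 2: 0010000100
step 3: 0101001010
step 4: 1000110001

1000110001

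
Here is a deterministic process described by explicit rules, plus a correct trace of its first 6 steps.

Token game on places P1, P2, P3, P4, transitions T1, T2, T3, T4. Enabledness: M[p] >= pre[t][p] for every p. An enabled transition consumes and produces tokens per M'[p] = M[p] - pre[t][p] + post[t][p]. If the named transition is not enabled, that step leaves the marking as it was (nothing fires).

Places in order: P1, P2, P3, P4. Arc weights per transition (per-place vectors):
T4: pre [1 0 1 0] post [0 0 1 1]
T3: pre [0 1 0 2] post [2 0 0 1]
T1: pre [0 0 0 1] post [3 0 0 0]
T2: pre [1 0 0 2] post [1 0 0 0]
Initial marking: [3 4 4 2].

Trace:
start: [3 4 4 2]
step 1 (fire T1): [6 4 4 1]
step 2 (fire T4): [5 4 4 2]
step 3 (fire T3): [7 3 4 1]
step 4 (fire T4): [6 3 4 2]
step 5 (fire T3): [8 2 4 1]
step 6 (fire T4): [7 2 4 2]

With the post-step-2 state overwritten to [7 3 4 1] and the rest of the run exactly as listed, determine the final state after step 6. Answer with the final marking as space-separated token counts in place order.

state after step 2 := [7 3 4 1]
step 3 (fire T3): [7 3 4 1]
step 4 (fire T4): [6 3 4 2]
step 5 (fire T3): [8 2 4 1]
step 6 (fire T4): [7 2 4 2]

7 2 4 2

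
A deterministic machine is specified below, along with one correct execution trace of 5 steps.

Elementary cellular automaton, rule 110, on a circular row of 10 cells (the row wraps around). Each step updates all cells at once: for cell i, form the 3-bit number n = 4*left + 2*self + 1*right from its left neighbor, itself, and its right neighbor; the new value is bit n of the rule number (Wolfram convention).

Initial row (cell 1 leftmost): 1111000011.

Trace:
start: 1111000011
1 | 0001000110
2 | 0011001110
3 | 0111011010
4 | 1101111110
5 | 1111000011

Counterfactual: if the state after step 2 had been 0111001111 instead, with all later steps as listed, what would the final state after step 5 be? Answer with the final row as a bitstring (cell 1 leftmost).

state after step 2 := 0111001111
3 | 1101011001
4 | 0111111011
5 | 1100001111

1100001111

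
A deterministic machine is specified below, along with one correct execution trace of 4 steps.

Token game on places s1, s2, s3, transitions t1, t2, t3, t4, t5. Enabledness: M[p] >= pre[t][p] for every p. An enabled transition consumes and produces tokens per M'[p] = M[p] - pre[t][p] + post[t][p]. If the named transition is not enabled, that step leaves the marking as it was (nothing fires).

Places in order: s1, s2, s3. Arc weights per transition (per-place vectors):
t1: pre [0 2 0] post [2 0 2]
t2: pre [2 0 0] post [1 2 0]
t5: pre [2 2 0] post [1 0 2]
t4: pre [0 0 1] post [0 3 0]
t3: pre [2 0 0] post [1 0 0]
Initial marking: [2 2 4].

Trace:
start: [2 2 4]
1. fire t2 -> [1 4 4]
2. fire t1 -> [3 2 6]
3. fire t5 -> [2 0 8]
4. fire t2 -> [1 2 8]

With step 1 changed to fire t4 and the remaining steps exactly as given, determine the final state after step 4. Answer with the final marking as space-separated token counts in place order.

(re-executing from step 1 with the substitution; state before step 1: [2 2 4])
1. fire t4 -> [2 5 3]
2. fire t1 -> [4 3 5]
3. fire t5 -> [3 1 7]
4. fire t2 -> [2 3 7]

2 3 7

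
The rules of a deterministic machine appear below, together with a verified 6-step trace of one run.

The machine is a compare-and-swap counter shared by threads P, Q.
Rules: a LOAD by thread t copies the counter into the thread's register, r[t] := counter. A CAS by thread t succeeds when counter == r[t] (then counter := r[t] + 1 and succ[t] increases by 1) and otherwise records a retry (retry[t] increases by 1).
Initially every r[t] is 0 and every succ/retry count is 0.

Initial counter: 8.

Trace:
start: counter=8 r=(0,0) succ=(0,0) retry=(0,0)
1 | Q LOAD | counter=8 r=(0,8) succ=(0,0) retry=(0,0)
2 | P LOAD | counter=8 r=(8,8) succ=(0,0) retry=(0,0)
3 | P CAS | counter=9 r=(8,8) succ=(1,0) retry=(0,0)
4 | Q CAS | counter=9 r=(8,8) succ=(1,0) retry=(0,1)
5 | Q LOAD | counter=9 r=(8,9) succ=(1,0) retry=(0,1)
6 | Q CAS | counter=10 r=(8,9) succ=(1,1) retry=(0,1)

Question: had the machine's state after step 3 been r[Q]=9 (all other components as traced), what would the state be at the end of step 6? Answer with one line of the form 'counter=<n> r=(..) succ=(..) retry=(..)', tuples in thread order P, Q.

counter=11 r=(8,10) succ=(1,2) retry=(0,0)

state after step 3 := counter=9 r=(8,9) succ=(1,0) retry=(0,0)
4 | Q CAS | counter=10 r=(8,9) succ=(1,1) retry=(0,0)
5 | Q LOAD | counter=10 r=(8,10) succ=(1,1) retry=(0,0)
6 | Q CAS | counter=11 r=(8,10) succ=(1,2) retry=(0,0)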